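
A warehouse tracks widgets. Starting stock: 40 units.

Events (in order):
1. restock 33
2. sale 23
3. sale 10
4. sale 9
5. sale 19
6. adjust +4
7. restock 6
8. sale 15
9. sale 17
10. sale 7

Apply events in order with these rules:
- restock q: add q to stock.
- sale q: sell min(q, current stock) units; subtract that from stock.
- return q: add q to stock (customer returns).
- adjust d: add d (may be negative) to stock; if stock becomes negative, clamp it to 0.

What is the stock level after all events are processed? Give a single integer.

Answer: 0

Derivation:
Processing events:
Start: stock = 40
  Event 1 (restock 33): 40 + 33 = 73
  Event 2 (sale 23): sell min(23,73)=23. stock: 73 - 23 = 50. total_sold = 23
  Event 3 (sale 10): sell min(10,50)=10. stock: 50 - 10 = 40. total_sold = 33
  Event 4 (sale 9): sell min(9,40)=9. stock: 40 - 9 = 31. total_sold = 42
  Event 5 (sale 19): sell min(19,31)=19. stock: 31 - 19 = 12. total_sold = 61
  Event 6 (adjust +4): 12 + 4 = 16
  Event 7 (restock 6): 16 + 6 = 22
  Event 8 (sale 15): sell min(15,22)=15. stock: 22 - 15 = 7. total_sold = 76
  Event 9 (sale 17): sell min(17,7)=7. stock: 7 - 7 = 0. total_sold = 83
  Event 10 (sale 7): sell min(7,0)=0. stock: 0 - 0 = 0. total_sold = 83
Final: stock = 0, total_sold = 83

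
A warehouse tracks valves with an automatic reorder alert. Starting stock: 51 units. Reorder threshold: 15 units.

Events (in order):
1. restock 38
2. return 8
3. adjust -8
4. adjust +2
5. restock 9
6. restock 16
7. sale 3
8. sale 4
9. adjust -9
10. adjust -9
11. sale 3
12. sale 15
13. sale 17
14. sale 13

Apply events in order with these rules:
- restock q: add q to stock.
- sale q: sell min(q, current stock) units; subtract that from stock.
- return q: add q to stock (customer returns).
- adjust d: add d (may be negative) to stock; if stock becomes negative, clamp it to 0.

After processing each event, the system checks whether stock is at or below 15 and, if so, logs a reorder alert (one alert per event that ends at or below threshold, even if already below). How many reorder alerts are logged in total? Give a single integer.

Processing events:
Start: stock = 51
  Event 1 (restock 38): 51 + 38 = 89
  Event 2 (return 8): 89 + 8 = 97
  Event 3 (adjust -8): 97 + -8 = 89
  Event 4 (adjust +2): 89 + 2 = 91
  Event 5 (restock 9): 91 + 9 = 100
  Event 6 (restock 16): 100 + 16 = 116
  Event 7 (sale 3): sell min(3,116)=3. stock: 116 - 3 = 113. total_sold = 3
  Event 8 (sale 4): sell min(4,113)=4. stock: 113 - 4 = 109. total_sold = 7
  Event 9 (adjust -9): 109 + -9 = 100
  Event 10 (adjust -9): 100 + -9 = 91
  Event 11 (sale 3): sell min(3,91)=3. stock: 91 - 3 = 88. total_sold = 10
  Event 12 (sale 15): sell min(15,88)=15. stock: 88 - 15 = 73. total_sold = 25
  Event 13 (sale 17): sell min(17,73)=17. stock: 73 - 17 = 56. total_sold = 42
  Event 14 (sale 13): sell min(13,56)=13. stock: 56 - 13 = 43. total_sold = 55
Final: stock = 43, total_sold = 55

Checking against threshold 15:
  After event 1: stock=89 > 15
  After event 2: stock=97 > 15
  After event 3: stock=89 > 15
  After event 4: stock=91 > 15
  After event 5: stock=100 > 15
  After event 6: stock=116 > 15
  After event 7: stock=113 > 15
  After event 8: stock=109 > 15
  After event 9: stock=100 > 15
  After event 10: stock=91 > 15
  After event 11: stock=88 > 15
  After event 12: stock=73 > 15
  After event 13: stock=56 > 15
  After event 14: stock=43 > 15
Alert events: []. Count = 0

Answer: 0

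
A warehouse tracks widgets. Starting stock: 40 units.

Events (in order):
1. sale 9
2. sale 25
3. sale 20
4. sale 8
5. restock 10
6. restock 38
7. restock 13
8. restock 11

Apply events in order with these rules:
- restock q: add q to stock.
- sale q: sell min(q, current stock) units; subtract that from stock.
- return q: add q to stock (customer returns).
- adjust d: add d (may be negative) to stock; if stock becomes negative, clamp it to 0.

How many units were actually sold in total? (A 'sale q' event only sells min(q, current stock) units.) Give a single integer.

Processing events:
Start: stock = 40
  Event 1 (sale 9): sell min(9,40)=9. stock: 40 - 9 = 31. total_sold = 9
  Event 2 (sale 25): sell min(25,31)=25. stock: 31 - 25 = 6. total_sold = 34
  Event 3 (sale 20): sell min(20,6)=6. stock: 6 - 6 = 0. total_sold = 40
  Event 4 (sale 8): sell min(8,0)=0. stock: 0 - 0 = 0. total_sold = 40
  Event 5 (restock 10): 0 + 10 = 10
  Event 6 (restock 38): 10 + 38 = 48
  Event 7 (restock 13): 48 + 13 = 61
  Event 8 (restock 11): 61 + 11 = 72
Final: stock = 72, total_sold = 40

Answer: 40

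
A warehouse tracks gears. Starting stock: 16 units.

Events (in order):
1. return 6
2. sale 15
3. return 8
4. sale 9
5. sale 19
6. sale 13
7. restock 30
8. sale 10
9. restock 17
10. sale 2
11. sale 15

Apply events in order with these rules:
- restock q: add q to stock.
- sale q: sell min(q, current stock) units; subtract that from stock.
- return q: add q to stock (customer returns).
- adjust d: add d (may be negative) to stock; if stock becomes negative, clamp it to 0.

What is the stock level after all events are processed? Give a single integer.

Answer: 20

Derivation:
Processing events:
Start: stock = 16
  Event 1 (return 6): 16 + 6 = 22
  Event 2 (sale 15): sell min(15,22)=15. stock: 22 - 15 = 7. total_sold = 15
  Event 3 (return 8): 7 + 8 = 15
  Event 4 (sale 9): sell min(9,15)=9. stock: 15 - 9 = 6. total_sold = 24
  Event 5 (sale 19): sell min(19,6)=6. stock: 6 - 6 = 0. total_sold = 30
  Event 6 (sale 13): sell min(13,0)=0. stock: 0 - 0 = 0. total_sold = 30
  Event 7 (restock 30): 0 + 30 = 30
  Event 8 (sale 10): sell min(10,30)=10. stock: 30 - 10 = 20. total_sold = 40
  Event 9 (restock 17): 20 + 17 = 37
  Event 10 (sale 2): sell min(2,37)=2. stock: 37 - 2 = 35. total_sold = 42
  Event 11 (sale 15): sell min(15,35)=15. stock: 35 - 15 = 20. total_sold = 57
Final: stock = 20, total_sold = 57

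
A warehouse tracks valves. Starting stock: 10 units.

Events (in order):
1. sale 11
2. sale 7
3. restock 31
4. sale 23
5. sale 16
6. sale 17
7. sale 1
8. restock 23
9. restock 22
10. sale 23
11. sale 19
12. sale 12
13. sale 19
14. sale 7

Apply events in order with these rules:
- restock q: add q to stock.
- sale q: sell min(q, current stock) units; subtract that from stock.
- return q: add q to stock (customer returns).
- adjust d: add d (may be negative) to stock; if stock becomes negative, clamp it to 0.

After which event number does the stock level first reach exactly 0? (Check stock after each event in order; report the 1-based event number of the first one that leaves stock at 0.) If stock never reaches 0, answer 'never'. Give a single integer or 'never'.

Answer: 1

Derivation:
Processing events:
Start: stock = 10
  Event 1 (sale 11): sell min(11,10)=10. stock: 10 - 10 = 0. total_sold = 10
  Event 2 (sale 7): sell min(7,0)=0. stock: 0 - 0 = 0. total_sold = 10
  Event 3 (restock 31): 0 + 31 = 31
  Event 4 (sale 23): sell min(23,31)=23. stock: 31 - 23 = 8. total_sold = 33
  Event 5 (sale 16): sell min(16,8)=8. stock: 8 - 8 = 0. total_sold = 41
  Event 6 (sale 17): sell min(17,0)=0. stock: 0 - 0 = 0. total_sold = 41
  Event 7 (sale 1): sell min(1,0)=0. stock: 0 - 0 = 0. total_sold = 41
  Event 8 (restock 23): 0 + 23 = 23
  Event 9 (restock 22): 23 + 22 = 45
  Event 10 (sale 23): sell min(23,45)=23. stock: 45 - 23 = 22. total_sold = 64
  Event 11 (sale 19): sell min(19,22)=19. stock: 22 - 19 = 3. total_sold = 83
  Event 12 (sale 12): sell min(12,3)=3. stock: 3 - 3 = 0. total_sold = 86
  Event 13 (sale 19): sell min(19,0)=0. stock: 0 - 0 = 0. total_sold = 86
  Event 14 (sale 7): sell min(7,0)=0. stock: 0 - 0 = 0. total_sold = 86
Final: stock = 0, total_sold = 86

First zero at event 1.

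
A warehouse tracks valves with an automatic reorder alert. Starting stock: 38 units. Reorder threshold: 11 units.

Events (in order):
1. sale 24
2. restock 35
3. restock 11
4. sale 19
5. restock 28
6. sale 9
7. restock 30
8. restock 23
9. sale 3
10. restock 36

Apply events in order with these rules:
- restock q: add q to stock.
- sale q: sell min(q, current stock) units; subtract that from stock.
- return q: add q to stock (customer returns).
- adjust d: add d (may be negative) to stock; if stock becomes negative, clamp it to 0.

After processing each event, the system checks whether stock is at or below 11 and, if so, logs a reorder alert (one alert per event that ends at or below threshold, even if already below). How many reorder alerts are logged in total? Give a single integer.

Answer: 0

Derivation:
Processing events:
Start: stock = 38
  Event 1 (sale 24): sell min(24,38)=24. stock: 38 - 24 = 14. total_sold = 24
  Event 2 (restock 35): 14 + 35 = 49
  Event 3 (restock 11): 49 + 11 = 60
  Event 4 (sale 19): sell min(19,60)=19. stock: 60 - 19 = 41. total_sold = 43
  Event 5 (restock 28): 41 + 28 = 69
  Event 6 (sale 9): sell min(9,69)=9. stock: 69 - 9 = 60. total_sold = 52
  Event 7 (restock 30): 60 + 30 = 90
  Event 8 (restock 23): 90 + 23 = 113
  Event 9 (sale 3): sell min(3,113)=3. stock: 113 - 3 = 110. total_sold = 55
  Event 10 (restock 36): 110 + 36 = 146
Final: stock = 146, total_sold = 55

Checking against threshold 11:
  After event 1: stock=14 > 11
  After event 2: stock=49 > 11
  After event 3: stock=60 > 11
  After event 4: stock=41 > 11
  After event 5: stock=69 > 11
  After event 6: stock=60 > 11
  After event 7: stock=90 > 11
  After event 8: stock=113 > 11
  After event 9: stock=110 > 11
  After event 10: stock=146 > 11
Alert events: []. Count = 0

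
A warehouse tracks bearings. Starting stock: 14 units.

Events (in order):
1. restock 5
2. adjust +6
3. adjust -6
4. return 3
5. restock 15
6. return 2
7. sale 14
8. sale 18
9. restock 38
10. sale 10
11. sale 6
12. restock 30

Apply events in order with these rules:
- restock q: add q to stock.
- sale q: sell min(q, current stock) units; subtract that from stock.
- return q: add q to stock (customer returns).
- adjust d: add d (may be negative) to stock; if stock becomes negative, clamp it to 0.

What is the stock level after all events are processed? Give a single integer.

Processing events:
Start: stock = 14
  Event 1 (restock 5): 14 + 5 = 19
  Event 2 (adjust +6): 19 + 6 = 25
  Event 3 (adjust -6): 25 + -6 = 19
  Event 4 (return 3): 19 + 3 = 22
  Event 5 (restock 15): 22 + 15 = 37
  Event 6 (return 2): 37 + 2 = 39
  Event 7 (sale 14): sell min(14,39)=14. stock: 39 - 14 = 25. total_sold = 14
  Event 8 (sale 18): sell min(18,25)=18. stock: 25 - 18 = 7. total_sold = 32
  Event 9 (restock 38): 7 + 38 = 45
  Event 10 (sale 10): sell min(10,45)=10. stock: 45 - 10 = 35. total_sold = 42
  Event 11 (sale 6): sell min(6,35)=6. stock: 35 - 6 = 29. total_sold = 48
  Event 12 (restock 30): 29 + 30 = 59
Final: stock = 59, total_sold = 48

Answer: 59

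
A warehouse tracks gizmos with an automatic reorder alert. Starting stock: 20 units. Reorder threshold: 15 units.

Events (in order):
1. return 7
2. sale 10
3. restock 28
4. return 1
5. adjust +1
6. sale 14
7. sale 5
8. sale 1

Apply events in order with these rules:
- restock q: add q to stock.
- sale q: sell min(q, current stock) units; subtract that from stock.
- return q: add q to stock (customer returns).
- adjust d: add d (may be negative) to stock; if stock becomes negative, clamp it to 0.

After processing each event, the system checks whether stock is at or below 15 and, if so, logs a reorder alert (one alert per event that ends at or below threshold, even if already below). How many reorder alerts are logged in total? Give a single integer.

Answer: 0

Derivation:
Processing events:
Start: stock = 20
  Event 1 (return 7): 20 + 7 = 27
  Event 2 (sale 10): sell min(10,27)=10. stock: 27 - 10 = 17. total_sold = 10
  Event 3 (restock 28): 17 + 28 = 45
  Event 4 (return 1): 45 + 1 = 46
  Event 5 (adjust +1): 46 + 1 = 47
  Event 6 (sale 14): sell min(14,47)=14. stock: 47 - 14 = 33. total_sold = 24
  Event 7 (sale 5): sell min(5,33)=5. stock: 33 - 5 = 28. total_sold = 29
  Event 8 (sale 1): sell min(1,28)=1. stock: 28 - 1 = 27. total_sold = 30
Final: stock = 27, total_sold = 30

Checking against threshold 15:
  After event 1: stock=27 > 15
  After event 2: stock=17 > 15
  After event 3: stock=45 > 15
  After event 4: stock=46 > 15
  After event 5: stock=47 > 15
  After event 6: stock=33 > 15
  After event 7: stock=28 > 15
  After event 8: stock=27 > 15
Alert events: []. Count = 0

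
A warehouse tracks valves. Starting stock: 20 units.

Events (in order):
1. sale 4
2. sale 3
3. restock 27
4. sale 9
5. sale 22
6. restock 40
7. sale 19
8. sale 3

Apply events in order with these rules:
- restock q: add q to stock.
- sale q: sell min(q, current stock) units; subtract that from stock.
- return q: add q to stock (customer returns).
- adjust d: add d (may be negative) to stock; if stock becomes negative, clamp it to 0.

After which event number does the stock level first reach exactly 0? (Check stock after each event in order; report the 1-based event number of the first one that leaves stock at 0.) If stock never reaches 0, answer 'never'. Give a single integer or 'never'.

Answer: never

Derivation:
Processing events:
Start: stock = 20
  Event 1 (sale 4): sell min(4,20)=4. stock: 20 - 4 = 16. total_sold = 4
  Event 2 (sale 3): sell min(3,16)=3. stock: 16 - 3 = 13. total_sold = 7
  Event 3 (restock 27): 13 + 27 = 40
  Event 4 (sale 9): sell min(9,40)=9. stock: 40 - 9 = 31. total_sold = 16
  Event 5 (sale 22): sell min(22,31)=22. stock: 31 - 22 = 9. total_sold = 38
  Event 6 (restock 40): 9 + 40 = 49
  Event 7 (sale 19): sell min(19,49)=19. stock: 49 - 19 = 30. total_sold = 57
  Event 8 (sale 3): sell min(3,30)=3. stock: 30 - 3 = 27. total_sold = 60
Final: stock = 27, total_sold = 60

Stock never reaches 0.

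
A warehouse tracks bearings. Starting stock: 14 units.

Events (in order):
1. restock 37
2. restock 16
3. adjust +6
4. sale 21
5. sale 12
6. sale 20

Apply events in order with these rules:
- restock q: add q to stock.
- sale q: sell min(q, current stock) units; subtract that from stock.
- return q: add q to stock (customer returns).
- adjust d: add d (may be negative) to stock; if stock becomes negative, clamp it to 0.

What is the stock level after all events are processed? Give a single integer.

Answer: 20

Derivation:
Processing events:
Start: stock = 14
  Event 1 (restock 37): 14 + 37 = 51
  Event 2 (restock 16): 51 + 16 = 67
  Event 3 (adjust +6): 67 + 6 = 73
  Event 4 (sale 21): sell min(21,73)=21. stock: 73 - 21 = 52. total_sold = 21
  Event 5 (sale 12): sell min(12,52)=12. stock: 52 - 12 = 40. total_sold = 33
  Event 6 (sale 20): sell min(20,40)=20. stock: 40 - 20 = 20. total_sold = 53
Final: stock = 20, total_sold = 53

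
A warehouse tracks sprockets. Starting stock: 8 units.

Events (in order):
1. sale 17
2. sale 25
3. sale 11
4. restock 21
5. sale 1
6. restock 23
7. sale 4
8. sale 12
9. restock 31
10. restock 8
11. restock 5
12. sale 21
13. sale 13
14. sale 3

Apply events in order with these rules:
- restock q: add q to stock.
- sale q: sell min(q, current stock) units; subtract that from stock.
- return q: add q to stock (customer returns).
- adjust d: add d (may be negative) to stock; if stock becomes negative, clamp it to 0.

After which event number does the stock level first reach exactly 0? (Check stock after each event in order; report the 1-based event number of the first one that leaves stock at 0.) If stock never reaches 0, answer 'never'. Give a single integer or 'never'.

Processing events:
Start: stock = 8
  Event 1 (sale 17): sell min(17,8)=8. stock: 8 - 8 = 0. total_sold = 8
  Event 2 (sale 25): sell min(25,0)=0. stock: 0 - 0 = 0. total_sold = 8
  Event 3 (sale 11): sell min(11,0)=0. stock: 0 - 0 = 0. total_sold = 8
  Event 4 (restock 21): 0 + 21 = 21
  Event 5 (sale 1): sell min(1,21)=1. stock: 21 - 1 = 20. total_sold = 9
  Event 6 (restock 23): 20 + 23 = 43
  Event 7 (sale 4): sell min(4,43)=4. stock: 43 - 4 = 39. total_sold = 13
  Event 8 (sale 12): sell min(12,39)=12. stock: 39 - 12 = 27. total_sold = 25
  Event 9 (restock 31): 27 + 31 = 58
  Event 10 (restock 8): 58 + 8 = 66
  Event 11 (restock 5): 66 + 5 = 71
  Event 12 (sale 21): sell min(21,71)=21. stock: 71 - 21 = 50. total_sold = 46
  Event 13 (sale 13): sell min(13,50)=13. stock: 50 - 13 = 37. total_sold = 59
  Event 14 (sale 3): sell min(3,37)=3. stock: 37 - 3 = 34. total_sold = 62
Final: stock = 34, total_sold = 62

First zero at event 1.

Answer: 1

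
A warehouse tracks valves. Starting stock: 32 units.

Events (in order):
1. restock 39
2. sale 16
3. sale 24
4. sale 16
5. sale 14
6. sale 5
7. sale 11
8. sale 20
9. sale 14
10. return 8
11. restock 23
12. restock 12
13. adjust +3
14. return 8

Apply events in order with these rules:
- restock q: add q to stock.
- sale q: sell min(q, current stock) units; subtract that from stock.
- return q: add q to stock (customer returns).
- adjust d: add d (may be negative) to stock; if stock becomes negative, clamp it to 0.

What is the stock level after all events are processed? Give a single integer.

Answer: 54

Derivation:
Processing events:
Start: stock = 32
  Event 1 (restock 39): 32 + 39 = 71
  Event 2 (sale 16): sell min(16,71)=16. stock: 71 - 16 = 55. total_sold = 16
  Event 3 (sale 24): sell min(24,55)=24. stock: 55 - 24 = 31. total_sold = 40
  Event 4 (sale 16): sell min(16,31)=16. stock: 31 - 16 = 15. total_sold = 56
  Event 5 (sale 14): sell min(14,15)=14. stock: 15 - 14 = 1. total_sold = 70
  Event 6 (sale 5): sell min(5,1)=1. stock: 1 - 1 = 0. total_sold = 71
  Event 7 (sale 11): sell min(11,0)=0. stock: 0 - 0 = 0. total_sold = 71
  Event 8 (sale 20): sell min(20,0)=0. stock: 0 - 0 = 0. total_sold = 71
  Event 9 (sale 14): sell min(14,0)=0. stock: 0 - 0 = 0. total_sold = 71
  Event 10 (return 8): 0 + 8 = 8
  Event 11 (restock 23): 8 + 23 = 31
  Event 12 (restock 12): 31 + 12 = 43
  Event 13 (adjust +3): 43 + 3 = 46
  Event 14 (return 8): 46 + 8 = 54
Final: stock = 54, total_sold = 71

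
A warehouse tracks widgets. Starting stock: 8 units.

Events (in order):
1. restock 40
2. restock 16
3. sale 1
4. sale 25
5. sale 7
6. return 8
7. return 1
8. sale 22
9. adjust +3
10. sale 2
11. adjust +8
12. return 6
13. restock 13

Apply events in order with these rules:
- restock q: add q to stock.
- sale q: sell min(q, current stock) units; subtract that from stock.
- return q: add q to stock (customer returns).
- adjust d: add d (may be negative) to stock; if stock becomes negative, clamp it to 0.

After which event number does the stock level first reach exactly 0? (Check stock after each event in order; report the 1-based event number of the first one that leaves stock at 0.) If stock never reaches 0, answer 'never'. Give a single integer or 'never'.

Processing events:
Start: stock = 8
  Event 1 (restock 40): 8 + 40 = 48
  Event 2 (restock 16): 48 + 16 = 64
  Event 3 (sale 1): sell min(1,64)=1. stock: 64 - 1 = 63. total_sold = 1
  Event 4 (sale 25): sell min(25,63)=25. stock: 63 - 25 = 38. total_sold = 26
  Event 5 (sale 7): sell min(7,38)=7. stock: 38 - 7 = 31. total_sold = 33
  Event 6 (return 8): 31 + 8 = 39
  Event 7 (return 1): 39 + 1 = 40
  Event 8 (sale 22): sell min(22,40)=22. stock: 40 - 22 = 18. total_sold = 55
  Event 9 (adjust +3): 18 + 3 = 21
  Event 10 (sale 2): sell min(2,21)=2. stock: 21 - 2 = 19. total_sold = 57
  Event 11 (adjust +8): 19 + 8 = 27
  Event 12 (return 6): 27 + 6 = 33
  Event 13 (restock 13): 33 + 13 = 46
Final: stock = 46, total_sold = 57

Stock never reaches 0.

Answer: never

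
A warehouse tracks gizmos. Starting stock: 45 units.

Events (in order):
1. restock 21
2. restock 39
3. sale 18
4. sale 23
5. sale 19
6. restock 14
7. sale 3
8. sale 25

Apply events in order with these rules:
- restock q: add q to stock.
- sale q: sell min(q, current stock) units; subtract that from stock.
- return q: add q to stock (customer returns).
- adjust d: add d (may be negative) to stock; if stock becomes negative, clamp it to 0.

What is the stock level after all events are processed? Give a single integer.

Answer: 31

Derivation:
Processing events:
Start: stock = 45
  Event 1 (restock 21): 45 + 21 = 66
  Event 2 (restock 39): 66 + 39 = 105
  Event 3 (sale 18): sell min(18,105)=18. stock: 105 - 18 = 87. total_sold = 18
  Event 4 (sale 23): sell min(23,87)=23. stock: 87 - 23 = 64. total_sold = 41
  Event 5 (sale 19): sell min(19,64)=19. stock: 64 - 19 = 45. total_sold = 60
  Event 6 (restock 14): 45 + 14 = 59
  Event 7 (sale 3): sell min(3,59)=3. stock: 59 - 3 = 56. total_sold = 63
  Event 8 (sale 25): sell min(25,56)=25. stock: 56 - 25 = 31. total_sold = 88
Final: stock = 31, total_sold = 88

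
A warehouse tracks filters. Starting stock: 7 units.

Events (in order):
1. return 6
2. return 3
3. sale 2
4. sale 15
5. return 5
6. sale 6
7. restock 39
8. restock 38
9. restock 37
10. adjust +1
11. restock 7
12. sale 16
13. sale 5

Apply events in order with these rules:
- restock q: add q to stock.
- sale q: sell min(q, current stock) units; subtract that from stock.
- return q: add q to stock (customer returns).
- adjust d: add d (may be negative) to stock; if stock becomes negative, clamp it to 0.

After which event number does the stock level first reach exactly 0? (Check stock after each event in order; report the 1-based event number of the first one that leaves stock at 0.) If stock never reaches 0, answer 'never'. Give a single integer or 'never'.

Processing events:
Start: stock = 7
  Event 1 (return 6): 7 + 6 = 13
  Event 2 (return 3): 13 + 3 = 16
  Event 3 (sale 2): sell min(2,16)=2. stock: 16 - 2 = 14. total_sold = 2
  Event 4 (sale 15): sell min(15,14)=14. stock: 14 - 14 = 0. total_sold = 16
  Event 5 (return 5): 0 + 5 = 5
  Event 6 (sale 6): sell min(6,5)=5. stock: 5 - 5 = 0. total_sold = 21
  Event 7 (restock 39): 0 + 39 = 39
  Event 8 (restock 38): 39 + 38 = 77
  Event 9 (restock 37): 77 + 37 = 114
  Event 10 (adjust +1): 114 + 1 = 115
  Event 11 (restock 7): 115 + 7 = 122
  Event 12 (sale 16): sell min(16,122)=16. stock: 122 - 16 = 106. total_sold = 37
  Event 13 (sale 5): sell min(5,106)=5. stock: 106 - 5 = 101. total_sold = 42
Final: stock = 101, total_sold = 42

First zero at event 4.

Answer: 4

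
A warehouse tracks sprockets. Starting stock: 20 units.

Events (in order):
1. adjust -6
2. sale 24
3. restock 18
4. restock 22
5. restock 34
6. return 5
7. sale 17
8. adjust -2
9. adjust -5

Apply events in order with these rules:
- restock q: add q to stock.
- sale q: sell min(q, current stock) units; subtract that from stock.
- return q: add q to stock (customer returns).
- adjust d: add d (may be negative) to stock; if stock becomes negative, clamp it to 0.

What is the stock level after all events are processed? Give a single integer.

Answer: 55

Derivation:
Processing events:
Start: stock = 20
  Event 1 (adjust -6): 20 + -6 = 14
  Event 2 (sale 24): sell min(24,14)=14. stock: 14 - 14 = 0. total_sold = 14
  Event 3 (restock 18): 0 + 18 = 18
  Event 4 (restock 22): 18 + 22 = 40
  Event 5 (restock 34): 40 + 34 = 74
  Event 6 (return 5): 74 + 5 = 79
  Event 7 (sale 17): sell min(17,79)=17. stock: 79 - 17 = 62. total_sold = 31
  Event 8 (adjust -2): 62 + -2 = 60
  Event 9 (adjust -5): 60 + -5 = 55
Final: stock = 55, total_sold = 31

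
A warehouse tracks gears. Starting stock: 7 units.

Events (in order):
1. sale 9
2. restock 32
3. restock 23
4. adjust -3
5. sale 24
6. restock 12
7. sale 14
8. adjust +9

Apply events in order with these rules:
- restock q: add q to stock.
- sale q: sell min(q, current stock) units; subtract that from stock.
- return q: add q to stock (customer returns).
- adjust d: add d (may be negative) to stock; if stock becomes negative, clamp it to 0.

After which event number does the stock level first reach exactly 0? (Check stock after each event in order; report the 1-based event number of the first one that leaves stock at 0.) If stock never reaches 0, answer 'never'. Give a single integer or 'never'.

Answer: 1

Derivation:
Processing events:
Start: stock = 7
  Event 1 (sale 9): sell min(9,7)=7. stock: 7 - 7 = 0. total_sold = 7
  Event 2 (restock 32): 0 + 32 = 32
  Event 3 (restock 23): 32 + 23 = 55
  Event 4 (adjust -3): 55 + -3 = 52
  Event 5 (sale 24): sell min(24,52)=24. stock: 52 - 24 = 28. total_sold = 31
  Event 6 (restock 12): 28 + 12 = 40
  Event 7 (sale 14): sell min(14,40)=14. stock: 40 - 14 = 26. total_sold = 45
  Event 8 (adjust +9): 26 + 9 = 35
Final: stock = 35, total_sold = 45

First zero at event 1.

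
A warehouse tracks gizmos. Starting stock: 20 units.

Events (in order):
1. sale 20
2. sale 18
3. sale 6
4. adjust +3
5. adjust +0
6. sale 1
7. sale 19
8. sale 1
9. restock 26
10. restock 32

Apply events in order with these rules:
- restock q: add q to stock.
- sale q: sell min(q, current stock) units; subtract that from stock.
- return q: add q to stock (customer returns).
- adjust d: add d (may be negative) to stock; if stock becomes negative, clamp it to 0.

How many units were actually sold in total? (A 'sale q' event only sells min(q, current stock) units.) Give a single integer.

Answer: 23

Derivation:
Processing events:
Start: stock = 20
  Event 1 (sale 20): sell min(20,20)=20. stock: 20 - 20 = 0. total_sold = 20
  Event 2 (sale 18): sell min(18,0)=0. stock: 0 - 0 = 0. total_sold = 20
  Event 3 (sale 6): sell min(6,0)=0. stock: 0 - 0 = 0. total_sold = 20
  Event 4 (adjust +3): 0 + 3 = 3
  Event 5 (adjust +0): 3 + 0 = 3
  Event 6 (sale 1): sell min(1,3)=1. stock: 3 - 1 = 2. total_sold = 21
  Event 7 (sale 19): sell min(19,2)=2. stock: 2 - 2 = 0. total_sold = 23
  Event 8 (sale 1): sell min(1,0)=0. stock: 0 - 0 = 0. total_sold = 23
  Event 9 (restock 26): 0 + 26 = 26
  Event 10 (restock 32): 26 + 32 = 58
Final: stock = 58, total_sold = 23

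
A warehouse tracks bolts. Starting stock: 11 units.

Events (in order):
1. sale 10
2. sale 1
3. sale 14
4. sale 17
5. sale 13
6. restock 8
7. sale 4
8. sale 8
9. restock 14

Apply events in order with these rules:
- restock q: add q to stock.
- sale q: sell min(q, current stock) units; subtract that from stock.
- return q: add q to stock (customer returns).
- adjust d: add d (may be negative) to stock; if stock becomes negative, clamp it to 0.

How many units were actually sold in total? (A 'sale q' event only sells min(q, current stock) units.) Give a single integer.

Processing events:
Start: stock = 11
  Event 1 (sale 10): sell min(10,11)=10. stock: 11 - 10 = 1. total_sold = 10
  Event 2 (sale 1): sell min(1,1)=1. stock: 1 - 1 = 0. total_sold = 11
  Event 3 (sale 14): sell min(14,0)=0. stock: 0 - 0 = 0. total_sold = 11
  Event 4 (sale 17): sell min(17,0)=0. stock: 0 - 0 = 0. total_sold = 11
  Event 5 (sale 13): sell min(13,0)=0. stock: 0 - 0 = 0. total_sold = 11
  Event 6 (restock 8): 0 + 8 = 8
  Event 7 (sale 4): sell min(4,8)=4. stock: 8 - 4 = 4. total_sold = 15
  Event 8 (sale 8): sell min(8,4)=4. stock: 4 - 4 = 0. total_sold = 19
  Event 9 (restock 14): 0 + 14 = 14
Final: stock = 14, total_sold = 19

Answer: 19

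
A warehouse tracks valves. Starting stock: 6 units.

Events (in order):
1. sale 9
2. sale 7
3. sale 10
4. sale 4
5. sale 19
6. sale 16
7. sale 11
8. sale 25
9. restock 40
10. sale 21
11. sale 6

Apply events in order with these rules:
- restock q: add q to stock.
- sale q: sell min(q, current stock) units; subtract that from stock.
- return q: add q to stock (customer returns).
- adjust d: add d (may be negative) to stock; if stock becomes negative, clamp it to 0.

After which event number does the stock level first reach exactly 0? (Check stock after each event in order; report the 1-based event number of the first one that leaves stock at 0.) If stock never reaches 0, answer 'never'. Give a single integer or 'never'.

Processing events:
Start: stock = 6
  Event 1 (sale 9): sell min(9,6)=6. stock: 6 - 6 = 0. total_sold = 6
  Event 2 (sale 7): sell min(7,0)=0. stock: 0 - 0 = 0. total_sold = 6
  Event 3 (sale 10): sell min(10,0)=0. stock: 0 - 0 = 0. total_sold = 6
  Event 4 (sale 4): sell min(4,0)=0. stock: 0 - 0 = 0. total_sold = 6
  Event 5 (sale 19): sell min(19,0)=0. stock: 0 - 0 = 0. total_sold = 6
  Event 6 (sale 16): sell min(16,0)=0. stock: 0 - 0 = 0. total_sold = 6
  Event 7 (sale 11): sell min(11,0)=0. stock: 0 - 0 = 0. total_sold = 6
  Event 8 (sale 25): sell min(25,0)=0. stock: 0 - 0 = 0. total_sold = 6
  Event 9 (restock 40): 0 + 40 = 40
  Event 10 (sale 21): sell min(21,40)=21. stock: 40 - 21 = 19. total_sold = 27
  Event 11 (sale 6): sell min(6,19)=6. stock: 19 - 6 = 13. total_sold = 33
Final: stock = 13, total_sold = 33

First zero at event 1.

Answer: 1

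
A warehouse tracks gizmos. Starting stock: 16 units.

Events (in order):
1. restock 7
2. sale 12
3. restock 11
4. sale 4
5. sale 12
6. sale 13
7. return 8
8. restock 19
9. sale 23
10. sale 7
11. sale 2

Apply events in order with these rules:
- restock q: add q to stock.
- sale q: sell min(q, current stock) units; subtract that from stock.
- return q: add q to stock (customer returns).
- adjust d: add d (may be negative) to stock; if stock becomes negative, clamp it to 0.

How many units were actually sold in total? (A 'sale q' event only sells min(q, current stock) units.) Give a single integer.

Processing events:
Start: stock = 16
  Event 1 (restock 7): 16 + 7 = 23
  Event 2 (sale 12): sell min(12,23)=12. stock: 23 - 12 = 11. total_sold = 12
  Event 3 (restock 11): 11 + 11 = 22
  Event 4 (sale 4): sell min(4,22)=4. stock: 22 - 4 = 18. total_sold = 16
  Event 5 (sale 12): sell min(12,18)=12. stock: 18 - 12 = 6. total_sold = 28
  Event 6 (sale 13): sell min(13,6)=6. stock: 6 - 6 = 0. total_sold = 34
  Event 7 (return 8): 0 + 8 = 8
  Event 8 (restock 19): 8 + 19 = 27
  Event 9 (sale 23): sell min(23,27)=23. stock: 27 - 23 = 4. total_sold = 57
  Event 10 (sale 7): sell min(7,4)=4. stock: 4 - 4 = 0. total_sold = 61
  Event 11 (sale 2): sell min(2,0)=0. stock: 0 - 0 = 0. total_sold = 61
Final: stock = 0, total_sold = 61

Answer: 61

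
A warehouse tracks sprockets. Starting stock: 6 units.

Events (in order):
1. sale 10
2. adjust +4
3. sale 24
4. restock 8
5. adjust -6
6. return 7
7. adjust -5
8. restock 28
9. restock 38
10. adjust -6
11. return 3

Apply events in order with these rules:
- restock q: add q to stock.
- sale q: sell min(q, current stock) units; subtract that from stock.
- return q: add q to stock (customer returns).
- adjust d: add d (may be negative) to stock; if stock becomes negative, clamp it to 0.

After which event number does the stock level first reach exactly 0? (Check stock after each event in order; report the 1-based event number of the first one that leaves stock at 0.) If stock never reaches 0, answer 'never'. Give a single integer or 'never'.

Answer: 1

Derivation:
Processing events:
Start: stock = 6
  Event 1 (sale 10): sell min(10,6)=6. stock: 6 - 6 = 0. total_sold = 6
  Event 2 (adjust +4): 0 + 4 = 4
  Event 3 (sale 24): sell min(24,4)=4. stock: 4 - 4 = 0. total_sold = 10
  Event 4 (restock 8): 0 + 8 = 8
  Event 5 (adjust -6): 8 + -6 = 2
  Event 6 (return 7): 2 + 7 = 9
  Event 7 (adjust -5): 9 + -5 = 4
  Event 8 (restock 28): 4 + 28 = 32
  Event 9 (restock 38): 32 + 38 = 70
  Event 10 (adjust -6): 70 + -6 = 64
  Event 11 (return 3): 64 + 3 = 67
Final: stock = 67, total_sold = 10

First zero at event 1.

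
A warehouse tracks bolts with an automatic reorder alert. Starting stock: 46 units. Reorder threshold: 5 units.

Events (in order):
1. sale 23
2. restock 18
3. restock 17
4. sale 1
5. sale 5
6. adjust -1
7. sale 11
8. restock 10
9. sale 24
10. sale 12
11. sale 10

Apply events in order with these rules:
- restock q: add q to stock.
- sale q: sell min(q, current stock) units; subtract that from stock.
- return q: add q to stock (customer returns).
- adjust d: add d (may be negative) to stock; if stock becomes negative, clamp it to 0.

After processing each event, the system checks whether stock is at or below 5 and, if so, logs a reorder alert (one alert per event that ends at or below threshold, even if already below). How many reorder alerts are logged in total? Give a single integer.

Processing events:
Start: stock = 46
  Event 1 (sale 23): sell min(23,46)=23. stock: 46 - 23 = 23. total_sold = 23
  Event 2 (restock 18): 23 + 18 = 41
  Event 3 (restock 17): 41 + 17 = 58
  Event 4 (sale 1): sell min(1,58)=1. stock: 58 - 1 = 57. total_sold = 24
  Event 5 (sale 5): sell min(5,57)=5. stock: 57 - 5 = 52. total_sold = 29
  Event 6 (adjust -1): 52 + -1 = 51
  Event 7 (sale 11): sell min(11,51)=11. stock: 51 - 11 = 40. total_sold = 40
  Event 8 (restock 10): 40 + 10 = 50
  Event 9 (sale 24): sell min(24,50)=24. stock: 50 - 24 = 26. total_sold = 64
  Event 10 (sale 12): sell min(12,26)=12. stock: 26 - 12 = 14. total_sold = 76
  Event 11 (sale 10): sell min(10,14)=10. stock: 14 - 10 = 4. total_sold = 86
Final: stock = 4, total_sold = 86

Checking against threshold 5:
  After event 1: stock=23 > 5
  After event 2: stock=41 > 5
  After event 3: stock=58 > 5
  After event 4: stock=57 > 5
  After event 5: stock=52 > 5
  After event 6: stock=51 > 5
  After event 7: stock=40 > 5
  After event 8: stock=50 > 5
  After event 9: stock=26 > 5
  After event 10: stock=14 > 5
  After event 11: stock=4 <= 5 -> ALERT
Alert events: [11]. Count = 1

Answer: 1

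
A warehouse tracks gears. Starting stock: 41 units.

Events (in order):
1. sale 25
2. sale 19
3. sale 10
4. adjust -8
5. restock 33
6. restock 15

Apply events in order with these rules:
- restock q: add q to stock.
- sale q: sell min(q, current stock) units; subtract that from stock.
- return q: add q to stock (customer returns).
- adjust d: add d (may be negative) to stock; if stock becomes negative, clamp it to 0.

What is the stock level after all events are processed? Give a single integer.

Answer: 48

Derivation:
Processing events:
Start: stock = 41
  Event 1 (sale 25): sell min(25,41)=25. stock: 41 - 25 = 16. total_sold = 25
  Event 2 (sale 19): sell min(19,16)=16. stock: 16 - 16 = 0. total_sold = 41
  Event 3 (sale 10): sell min(10,0)=0. stock: 0 - 0 = 0. total_sold = 41
  Event 4 (adjust -8): 0 + -8 = 0 (clamped to 0)
  Event 5 (restock 33): 0 + 33 = 33
  Event 6 (restock 15): 33 + 15 = 48
Final: stock = 48, total_sold = 41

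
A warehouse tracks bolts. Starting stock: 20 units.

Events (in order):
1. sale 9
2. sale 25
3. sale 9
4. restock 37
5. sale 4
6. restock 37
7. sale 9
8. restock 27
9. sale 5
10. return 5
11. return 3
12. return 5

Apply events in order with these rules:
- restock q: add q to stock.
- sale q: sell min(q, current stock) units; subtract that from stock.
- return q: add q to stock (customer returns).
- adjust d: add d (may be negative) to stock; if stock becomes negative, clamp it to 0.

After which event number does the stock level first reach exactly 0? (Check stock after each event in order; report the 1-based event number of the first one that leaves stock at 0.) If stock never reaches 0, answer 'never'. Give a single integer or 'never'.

Answer: 2

Derivation:
Processing events:
Start: stock = 20
  Event 1 (sale 9): sell min(9,20)=9. stock: 20 - 9 = 11. total_sold = 9
  Event 2 (sale 25): sell min(25,11)=11. stock: 11 - 11 = 0. total_sold = 20
  Event 3 (sale 9): sell min(9,0)=0. stock: 0 - 0 = 0. total_sold = 20
  Event 4 (restock 37): 0 + 37 = 37
  Event 5 (sale 4): sell min(4,37)=4. stock: 37 - 4 = 33. total_sold = 24
  Event 6 (restock 37): 33 + 37 = 70
  Event 7 (sale 9): sell min(9,70)=9. stock: 70 - 9 = 61. total_sold = 33
  Event 8 (restock 27): 61 + 27 = 88
  Event 9 (sale 5): sell min(5,88)=5. stock: 88 - 5 = 83. total_sold = 38
  Event 10 (return 5): 83 + 5 = 88
  Event 11 (return 3): 88 + 3 = 91
  Event 12 (return 5): 91 + 5 = 96
Final: stock = 96, total_sold = 38

First zero at event 2.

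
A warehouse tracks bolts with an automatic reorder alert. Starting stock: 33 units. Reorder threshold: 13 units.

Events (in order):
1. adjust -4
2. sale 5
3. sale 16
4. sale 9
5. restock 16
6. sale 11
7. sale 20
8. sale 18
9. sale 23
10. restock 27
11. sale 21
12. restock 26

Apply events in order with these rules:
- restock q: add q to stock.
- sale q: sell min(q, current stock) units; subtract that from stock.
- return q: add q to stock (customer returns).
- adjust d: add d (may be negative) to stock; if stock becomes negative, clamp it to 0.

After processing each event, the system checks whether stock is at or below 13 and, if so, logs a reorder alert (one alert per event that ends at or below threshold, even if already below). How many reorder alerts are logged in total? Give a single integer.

Processing events:
Start: stock = 33
  Event 1 (adjust -4): 33 + -4 = 29
  Event 2 (sale 5): sell min(5,29)=5. stock: 29 - 5 = 24. total_sold = 5
  Event 3 (sale 16): sell min(16,24)=16. stock: 24 - 16 = 8. total_sold = 21
  Event 4 (sale 9): sell min(9,8)=8. stock: 8 - 8 = 0. total_sold = 29
  Event 5 (restock 16): 0 + 16 = 16
  Event 6 (sale 11): sell min(11,16)=11. stock: 16 - 11 = 5. total_sold = 40
  Event 7 (sale 20): sell min(20,5)=5. stock: 5 - 5 = 0. total_sold = 45
  Event 8 (sale 18): sell min(18,0)=0. stock: 0 - 0 = 0. total_sold = 45
  Event 9 (sale 23): sell min(23,0)=0. stock: 0 - 0 = 0. total_sold = 45
  Event 10 (restock 27): 0 + 27 = 27
  Event 11 (sale 21): sell min(21,27)=21. stock: 27 - 21 = 6. total_sold = 66
  Event 12 (restock 26): 6 + 26 = 32
Final: stock = 32, total_sold = 66

Checking against threshold 13:
  After event 1: stock=29 > 13
  After event 2: stock=24 > 13
  After event 3: stock=8 <= 13 -> ALERT
  After event 4: stock=0 <= 13 -> ALERT
  After event 5: stock=16 > 13
  After event 6: stock=5 <= 13 -> ALERT
  After event 7: stock=0 <= 13 -> ALERT
  After event 8: stock=0 <= 13 -> ALERT
  After event 9: stock=0 <= 13 -> ALERT
  After event 10: stock=27 > 13
  After event 11: stock=6 <= 13 -> ALERT
  After event 12: stock=32 > 13
Alert events: [3, 4, 6, 7, 8, 9, 11]. Count = 7

Answer: 7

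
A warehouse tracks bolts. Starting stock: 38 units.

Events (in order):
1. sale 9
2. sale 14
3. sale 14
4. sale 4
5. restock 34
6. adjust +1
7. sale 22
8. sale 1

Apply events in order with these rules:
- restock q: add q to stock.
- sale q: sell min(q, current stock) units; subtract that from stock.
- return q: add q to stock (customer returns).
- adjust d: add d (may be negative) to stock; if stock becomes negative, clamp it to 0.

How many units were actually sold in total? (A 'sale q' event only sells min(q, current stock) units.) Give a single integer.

Processing events:
Start: stock = 38
  Event 1 (sale 9): sell min(9,38)=9. stock: 38 - 9 = 29. total_sold = 9
  Event 2 (sale 14): sell min(14,29)=14. stock: 29 - 14 = 15. total_sold = 23
  Event 3 (sale 14): sell min(14,15)=14. stock: 15 - 14 = 1. total_sold = 37
  Event 4 (sale 4): sell min(4,1)=1. stock: 1 - 1 = 0. total_sold = 38
  Event 5 (restock 34): 0 + 34 = 34
  Event 6 (adjust +1): 34 + 1 = 35
  Event 7 (sale 22): sell min(22,35)=22. stock: 35 - 22 = 13. total_sold = 60
  Event 8 (sale 1): sell min(1,13)=1. stock: 13 - 1 = 12. total_sold = 61
Final: stock = 12, total_sold = 61

Answer: 61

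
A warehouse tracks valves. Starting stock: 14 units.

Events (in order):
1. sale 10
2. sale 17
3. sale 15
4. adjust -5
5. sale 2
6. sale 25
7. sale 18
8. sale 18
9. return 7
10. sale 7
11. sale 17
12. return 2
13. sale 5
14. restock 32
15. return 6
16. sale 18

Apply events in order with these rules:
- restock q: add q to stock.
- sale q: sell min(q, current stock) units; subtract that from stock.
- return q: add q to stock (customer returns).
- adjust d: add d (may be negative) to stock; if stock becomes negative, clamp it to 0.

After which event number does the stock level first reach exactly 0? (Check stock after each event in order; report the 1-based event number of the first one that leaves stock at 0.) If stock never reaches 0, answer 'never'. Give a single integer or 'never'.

Processing events:
Start: stock = 14
  Event 1 (sale 10): sell min(10,14)=10. stock: 14 - 10 = 4. total_sold = 10
  Event 2 (sale 17): sell min(17,4)=4. stock: 4 - 4 = 0. total_sold = 14
  Event 3 (sale 15): sell min(15,0)=0. stock: 0 - 0 = 0. total_sold = 14
  Event 4 (adjust -5): 0 + -5 = 0 (clamped to 0)
  Event 5 (sale 2): sell min(2,0)=0. stock: 0 - 0 = 0. total_sold = 14
  Event 6 (sale 25): sell min(25,0)=0. stock: 0 - 0 = 0. total_sold = 14
  Event 7 (sale 18): sell min(18,0)=0. stock: 0 - 0 = 0. total_sold = 14
  Event 8 (sale 18): sell min(18,0)=0. stock: 0 - 0 = 0. total_sold = 14
  Event 9 (return 7): 0 + 7 = 7
  Event 10 (sale 7): sell min(7,7)=7. stock: 7 - 7 = 0. total_sold = 21
  Event 11 (sale 17): sell min(17,0)=0. stock: 0 - 0 = 0. total_sold = 21
  Event 12 (return 2): 0 + 2 = 2
  Event 13 (sale 5): sell min(5,2)=2. stock: 2 - 2 = 0. total_sold = 23
  Event 14 (restock 32): 0 + 32 = 32
  Event 15 (return 6): 32 + 6 = 38
  Event 16 (sale 18): sell min(18,38)=18. stock: 38 - 18 = 20. total_sold = 41
Final: stock = 20, total_sold = 41

First zero at event 2.

Answer: 2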